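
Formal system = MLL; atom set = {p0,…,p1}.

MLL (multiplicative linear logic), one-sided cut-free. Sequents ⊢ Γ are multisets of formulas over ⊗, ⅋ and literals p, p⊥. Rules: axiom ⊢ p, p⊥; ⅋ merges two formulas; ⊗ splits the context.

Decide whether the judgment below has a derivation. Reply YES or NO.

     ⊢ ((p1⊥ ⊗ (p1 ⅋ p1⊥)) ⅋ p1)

Derivation (root first):
[⅋]  ⊢ ((p1⊥ ⊗ (p1 ⅋ p1⊥)) ⅋ p1)
  [⊗]  ⊢ p1, (p1⊥ ⊗ (p1 ⅋ p1⊥))
    [Ax]  ⊢ p1, p1⊥
    [⅋]  ⊢ (p1 ⅋ p1⊥)
      [Ax]  ⊢ p1, p1⊥

Result: YES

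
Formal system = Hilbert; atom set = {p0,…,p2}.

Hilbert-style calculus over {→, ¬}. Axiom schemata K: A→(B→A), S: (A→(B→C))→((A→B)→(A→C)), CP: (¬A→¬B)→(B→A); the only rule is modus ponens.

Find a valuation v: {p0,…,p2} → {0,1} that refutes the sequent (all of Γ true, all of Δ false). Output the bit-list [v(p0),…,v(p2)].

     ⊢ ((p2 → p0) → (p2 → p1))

Enumerate valuations to refute Γ ⊢ Δ:
  v=000: Γ:[] Δ:[((p2 → p0) → (p2 → p1))=T] refutes=False
  v=001: Γ:[] Δ:[((p2 → p0) → (p2 → p1))=T] refutes=False
  v=010: Γ:[] Δ:[((p2 → p0) → (p2 → p1))=T] refutes=False
  v=011: Γ:[] Δ:[((p2 → p0) → (p2 → p1))=T] refutes=False
  v=100: Γ:[] Δ:[((p2 → p0) → (p2 → p1))=T] refutes=False
  v=101: Γ:[] Δ:[((p2 → p0) → (p2 → p1))=F] refutes=True  ← countermodel

Result: [1, 0, 1]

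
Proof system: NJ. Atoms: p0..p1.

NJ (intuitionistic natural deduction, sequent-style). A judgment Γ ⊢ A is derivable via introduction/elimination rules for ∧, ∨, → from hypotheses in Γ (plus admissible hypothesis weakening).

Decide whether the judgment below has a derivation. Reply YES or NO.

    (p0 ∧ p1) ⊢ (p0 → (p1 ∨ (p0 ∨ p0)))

Derivation (root first):
[→I] (p0 ∧ p1) ⊢ (p0 → (p1 ∨ (p0 ∨ p0)))
  [Wk] p0, (p0 ∧ p1) ⊢ (p1 ∨ (p0 ∨ p0))
    [∨I₂] p0 ⊢ (p1 ∨ (p0 ∨ p0))
      [∨I₁] p0 ⊢ (p0 ∨ p0)
        [Ax] p0 ⊢ p0

Result: YES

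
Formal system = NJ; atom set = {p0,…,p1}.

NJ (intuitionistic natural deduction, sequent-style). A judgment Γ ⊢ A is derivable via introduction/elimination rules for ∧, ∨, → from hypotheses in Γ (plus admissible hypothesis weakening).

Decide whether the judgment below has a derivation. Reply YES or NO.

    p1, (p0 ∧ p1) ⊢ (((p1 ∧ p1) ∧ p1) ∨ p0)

Derivation trace:
[∨I₁] p1, (p0 ∧ p1) ⊢ (((p1 ∧ p1) ∧ p1) ∨ p0)
  [Wk] p1, (p0 ∧ p1) ⊢ ((p1 ∧ p1) ∧ p1)
    [∧I] p1 ⊢ ((p1 ∧ p1) ∧ p1)
      [∧I] p1 ⊢ (p1 ∧ p1)
        [Ax] p1 ⊢ p1
        [Ax] p1 ⊢ p1
      [Ax] p1 ⊢ p1

Result: YES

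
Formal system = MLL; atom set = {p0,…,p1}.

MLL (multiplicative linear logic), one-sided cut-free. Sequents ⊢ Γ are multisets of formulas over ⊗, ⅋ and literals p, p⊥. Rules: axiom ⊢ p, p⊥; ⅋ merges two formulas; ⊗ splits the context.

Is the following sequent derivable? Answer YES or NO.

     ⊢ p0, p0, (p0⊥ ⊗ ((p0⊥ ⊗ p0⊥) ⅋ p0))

Proof tree:
[⊗]  ⊢ p0, p0, (p0⊥ ⊗ ((p0⊥ ⊗ p0⊥) ⅋ p0))
  [Ax]  ⊢ p0, p0⊥
  [⅋]  ⊢ p0, ((p0⊥ ⊗ p0⊥) ⅋ p0)
    [⊗]  ⊢ p0, p0, (p0⊥ ⊗ p0⊥)
      [Ax]  ⊢ p0, p0⊥
      [Ax]  ⊢ p0, p0⊥

Result: YES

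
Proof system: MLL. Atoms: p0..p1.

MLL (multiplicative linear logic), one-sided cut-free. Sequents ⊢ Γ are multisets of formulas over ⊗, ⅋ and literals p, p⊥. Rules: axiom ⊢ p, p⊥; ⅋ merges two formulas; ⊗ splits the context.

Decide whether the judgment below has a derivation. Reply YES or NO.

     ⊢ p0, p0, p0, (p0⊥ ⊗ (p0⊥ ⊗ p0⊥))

Proof tree:
[⊗]  ⊢ p0, p0, p0, (p0⊥ ⊗ (p0⊥ ⊗ p0⊥))
  [Ax]  ⊢ p0, p0⊥
  [⊗]  ⊢ p0, p0, (p0⊥ ⊗ p0⊥)
    [Ax]  ⊢ p0, p0⊥
    [Ax]  ⊢ p0, p0⊥

Result: YES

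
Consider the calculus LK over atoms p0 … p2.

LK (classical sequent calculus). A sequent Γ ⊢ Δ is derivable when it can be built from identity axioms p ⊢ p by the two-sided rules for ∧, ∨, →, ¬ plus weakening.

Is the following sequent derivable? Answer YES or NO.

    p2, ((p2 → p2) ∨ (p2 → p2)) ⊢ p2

Proof tree:
[∨L] p2, ((p2 → p2) ∨ (p2 → p2)) ⊢ p2
  [→L] p2, (p2 → p2) ⊢ p2
    [Ax] p2 ⊢ p2
    [Ax] p2 ⊢ p2
  [→L] p2, (p2 → p2) ⊢ p2
    [Ax] p2 ⊢ p2
    [Ax] p2 ⊢ p2

Result: YES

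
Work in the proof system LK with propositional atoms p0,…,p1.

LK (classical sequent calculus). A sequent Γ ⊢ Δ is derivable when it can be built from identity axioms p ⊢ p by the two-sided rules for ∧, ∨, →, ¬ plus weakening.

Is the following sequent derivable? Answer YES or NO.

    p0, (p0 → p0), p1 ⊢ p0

Derivation (root first):
[WL] p0, (p0 → p0), p1 ⊢ p0
  [→L] p0, (p0 → p0) ⊢ p0
    [Ax] p0 ⊢ p0
    [Ax] p0 ⊢ p0

Result: YES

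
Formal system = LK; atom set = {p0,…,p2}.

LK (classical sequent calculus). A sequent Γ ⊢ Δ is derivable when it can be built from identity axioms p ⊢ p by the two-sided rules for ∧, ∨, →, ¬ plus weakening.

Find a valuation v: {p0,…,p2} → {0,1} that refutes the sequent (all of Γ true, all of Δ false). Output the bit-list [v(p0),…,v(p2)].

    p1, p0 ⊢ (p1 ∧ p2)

Enumerate valuations to refute Γ ⊢ Δ:
  v=000: Γ:[p1=F, p0=F] Δ:[(p1 ∧ p2)=F] refutes=False
  v=001: Γ:[p1=F, p0=F] Δ:[(p1 ∧ p2)=F] refutes=False
  v=010: Γ:[p1=T, p0=F] Δ:[(p1 ∧ p2)=F] refutes=False
  v=011: Γ:[p1=T, p0=F] Δ:[(p1 ∧ p2)=T] refutes=False
  v=100: Γ:[p1=F, p0=T] Δ:[(p1 ∧ p2)=F] refutes=False
  v=101: Γ:[p1=F, p0=T] Δ:[(p1 ∧ p2)=F] refutes=False
  v=110: Γ:[p1=T, p0=T] Δ:[(p1 ∧ p2)=F] refutes=True  ← countermodel

Result: [1, 1, 0]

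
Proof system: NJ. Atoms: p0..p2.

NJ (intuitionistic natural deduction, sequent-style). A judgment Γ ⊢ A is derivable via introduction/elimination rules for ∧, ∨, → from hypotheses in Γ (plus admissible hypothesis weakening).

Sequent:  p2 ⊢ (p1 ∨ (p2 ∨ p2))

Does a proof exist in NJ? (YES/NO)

Derivation (root first):
[∨I₂] p2 ⊢ (p1 ∨ (p2 ∨ p2))
  [∨I₂] p2 ⊢ (p2 ∨ p2)
    [Ax] p2 ⊢ p2

Result: YES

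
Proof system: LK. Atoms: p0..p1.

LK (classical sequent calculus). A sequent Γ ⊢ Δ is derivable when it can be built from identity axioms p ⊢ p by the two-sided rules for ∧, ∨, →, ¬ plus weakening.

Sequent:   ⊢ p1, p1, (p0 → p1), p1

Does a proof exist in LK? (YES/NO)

Truth-table refutation:
  v=00: Γ:[] Δ:[p1=F, p1=F, (p0 → p1)=T, p1=F] refutes=False
  v=01: Γ:[] Δ:[p1=T, p1=T, (p0 → p1)=T, p1=T] refutes=False
  v=10: Γ:[] Δ:[p1=F, p1=F, (p0 → p1)=F, p1=F] refutes=True  ← countermodel

Result: NO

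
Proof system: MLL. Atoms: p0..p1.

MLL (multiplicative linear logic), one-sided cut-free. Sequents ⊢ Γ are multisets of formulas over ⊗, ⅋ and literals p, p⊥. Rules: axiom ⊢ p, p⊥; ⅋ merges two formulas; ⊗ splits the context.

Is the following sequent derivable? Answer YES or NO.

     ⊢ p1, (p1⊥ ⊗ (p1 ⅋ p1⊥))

Proof tree:
[⊗]  ⊢ p1, (p1⊥ ⊗ (p1 ⅋ p1⊥))
  [Ax]  ⊢ p1, p1⊥
  [⅋]  ⊢ (p1 ⅋ p1⊥)
    [Ax]  ⊢ p1, p1⊥

Result: YES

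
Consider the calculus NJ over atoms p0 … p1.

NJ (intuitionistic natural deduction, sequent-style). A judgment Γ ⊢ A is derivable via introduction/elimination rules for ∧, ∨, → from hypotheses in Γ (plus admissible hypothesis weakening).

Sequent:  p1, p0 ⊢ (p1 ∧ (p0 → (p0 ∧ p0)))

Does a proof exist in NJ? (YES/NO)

Derivation (root first):
[∧I] p1, p0 ⊢ (p1 ∧ (p0 → (p0 ∧ p0)))
  [Ax] p1 ⊢ p1
  [Wk] p0 ⊢ (p0 → (p0 ∧ p0))
    [→I]  ⊢ (p0 → (p0 ∧ p0))
      [∧I] p0 ⊢ (p0 ∧ p0)
        [Ax] p0 ⊢ p0
        [Ax] p0 ⊢ p0

Result: YES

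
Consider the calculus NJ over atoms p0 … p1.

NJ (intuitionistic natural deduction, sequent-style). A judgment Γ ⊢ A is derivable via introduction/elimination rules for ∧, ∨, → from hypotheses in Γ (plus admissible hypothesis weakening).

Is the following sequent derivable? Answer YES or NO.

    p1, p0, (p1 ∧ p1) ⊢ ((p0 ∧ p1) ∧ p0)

Proof tree:
[Wk] p1, p0, (p1 ∧ p1) ⊢ ((p0 ∧ p1) ∧ p0)
  [∧I] p1, p0 ⊢ ((p0 ∧ p1) ∧ p0)
    [∧I] p1, p0 ⊢ (p0 ∧ p1)
      [Ax] p0 ⊢ p0
      [Ax] p1 ⊢ p1
    [Ax] p0 ⊢ p0

Result: YES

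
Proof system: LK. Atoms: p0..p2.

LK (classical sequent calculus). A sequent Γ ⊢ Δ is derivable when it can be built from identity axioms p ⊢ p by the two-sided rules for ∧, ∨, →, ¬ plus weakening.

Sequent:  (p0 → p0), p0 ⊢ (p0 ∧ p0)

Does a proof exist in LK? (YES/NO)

Derivation trace:
[∧R] (p0 → p0), p0 ⊢ (p0 ∧ p0)
  [Ax] p0 ⊢ p0
  [→L] p0, (p0 → p0) ⊢ p0
    [Ax] p0 ⊢ p0
    [Ax] p0 ⊢ p0

Result: YES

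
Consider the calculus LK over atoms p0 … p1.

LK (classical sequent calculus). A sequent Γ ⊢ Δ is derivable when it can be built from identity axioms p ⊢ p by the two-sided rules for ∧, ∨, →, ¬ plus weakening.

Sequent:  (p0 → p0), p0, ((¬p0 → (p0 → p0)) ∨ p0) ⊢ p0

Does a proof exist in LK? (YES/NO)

Derivation trace:
[∨L] (p0 → p0), p0, ((¬p0 → (p0 → p0)) ∨ p0) ⊢ p0
  [→L] (p0 → p0), p0, (¬p0 → (p0 → p0)) ⊢ p0
    [¬R] (p0 → p0) ⊢ p0, ¬p0
      [→L] p0, (p0 → p0) ⊢ p0
        [Ax] p0 ⊢ p0
        [Ax] p0 ⊢ p0
    [→L] p0, (p0 → p0) ⊢ p0
      [Ax] p0 ⊢ p0
      [Ax] p0 ⊢ p0
  [Ax] p0 ⊢ p0

Result: YES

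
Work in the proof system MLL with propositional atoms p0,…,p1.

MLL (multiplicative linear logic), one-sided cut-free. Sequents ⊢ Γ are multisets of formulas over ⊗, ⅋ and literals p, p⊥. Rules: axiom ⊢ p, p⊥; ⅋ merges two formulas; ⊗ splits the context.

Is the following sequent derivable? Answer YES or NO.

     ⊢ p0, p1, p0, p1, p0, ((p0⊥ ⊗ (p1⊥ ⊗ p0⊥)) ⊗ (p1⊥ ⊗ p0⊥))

Derivation (root first):
[⊗]  ⊢ p0, p1, p0, p1, p0, ((p0⊥ ⊗ (p1⊥ ⊗ p0⊥)) ⊗ (p1⊥ ⊗ p0⊥))
  [⊗]  ⊢ p0, p1, p0, (p0⊥ ⊗ (p1⊥ ⊗ p0⊥))
    [Ax]  ⊢ p0, p0⊥
    [⊗]  ⊢ p1, p0, (p1⊥ ⊗ p0⊥)
      [Ax]  ⊢ p1, p1⊥
      [Ax]  ⊢ p0, p0⊥
  [⊗]  ⊢ p1, p0, (p1⊥ ⊗ p0⊥)
    [Ax]  ⊢ p1, p1⊥
    [Ax]  ⊢ p0, p0⊥

Result: YES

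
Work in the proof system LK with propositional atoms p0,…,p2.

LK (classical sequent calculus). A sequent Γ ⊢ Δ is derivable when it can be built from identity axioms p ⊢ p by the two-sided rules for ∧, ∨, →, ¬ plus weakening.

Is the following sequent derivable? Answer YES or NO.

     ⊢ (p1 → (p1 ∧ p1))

Derivation trace:
[→R]  ⊢ (p1 → (p1 ∧ p1))
  [∧R] p1 ⊢ (p1 ∧ p1)
    [Ax] p1 ⊢ p1
    [Ax] p1 ⊢ p1

Result: YES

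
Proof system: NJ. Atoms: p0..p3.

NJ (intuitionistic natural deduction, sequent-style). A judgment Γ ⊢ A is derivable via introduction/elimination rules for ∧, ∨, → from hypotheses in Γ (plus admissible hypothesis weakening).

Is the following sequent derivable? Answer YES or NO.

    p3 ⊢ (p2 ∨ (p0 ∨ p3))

Derivation (root first):
[∨I₂] p3 ⊢ (p2 ∨ (p0 ∨ p3))
  [∨I₂] p3 ⊢ (p0 ∨ p3)
    [Ax] p3 ⊢ p3

Result: YES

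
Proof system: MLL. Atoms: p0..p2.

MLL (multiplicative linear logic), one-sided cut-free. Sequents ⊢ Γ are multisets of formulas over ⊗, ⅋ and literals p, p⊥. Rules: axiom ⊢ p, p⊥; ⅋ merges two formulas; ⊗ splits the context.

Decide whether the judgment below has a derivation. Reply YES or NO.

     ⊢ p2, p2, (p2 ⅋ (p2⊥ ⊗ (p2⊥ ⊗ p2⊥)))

Derivation trace:
[⅋]  ⊢ p2, p2, (p2 ⅋ (p2⊥ ⊗ (p2⊥ ⊗ p2⊥)))
  [⊗]  ⊢ p2, p2, p2, (p2⊥ ⊗ (p2⊥ ⊗ p2⊥))
    [Ax]  ⊢ p2, p2⊥
    [⊗]  ⊢ p2, p2, (p2⊥ ⊗ p2⊥)
      [Ax]  ⊢ p2, p2⊥
      [Ax]  ⊢ p2, p2⊥

Result: YES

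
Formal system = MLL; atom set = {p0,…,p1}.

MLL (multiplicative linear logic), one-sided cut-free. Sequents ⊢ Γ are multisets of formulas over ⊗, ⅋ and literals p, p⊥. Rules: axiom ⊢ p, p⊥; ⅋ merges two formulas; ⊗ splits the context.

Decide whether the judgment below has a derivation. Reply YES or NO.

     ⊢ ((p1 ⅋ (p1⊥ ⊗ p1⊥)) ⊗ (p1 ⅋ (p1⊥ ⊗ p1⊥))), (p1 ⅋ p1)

Derivation trace:
[⅋]  ⊢ ((p1 ⅋ (p1⊥ ⊗ p1⊥)) ⊗ (p1 ⅋ (p1⊥ ⊗ p1⊥))), (p1 ⅋ p1)
  [⊗]  ⊢ p1, p1, ((p1 ⅋ (p1⊥ ⊗ p1⊥)) ⊗ (p1 ⅋ (p1⊥ ⊗ p1⊥)))
    [⅋]  ⊢ p1, (p1 ⅋ (p1⊥ ⊗ p1⊥))
      [⊗]  ⊢ p1, p1, (p1⊥ ⊗ p1⊥)
        [Ax]  ⊢ p1, p1⊥
        [Ax]  ⊢ p1, p1⊥
    [⅋]  ⊢ p1, (p1 ⅋ (p1⊥ ⊗ p1⊥))
      [⊗]  ⊢ p1, p1, (p1⊥ ⊗ p1⊥)
        [Ax]  ⊢ p1, p1⊥
        [Ax]  ⊢ p1, p1⊥

Result: YES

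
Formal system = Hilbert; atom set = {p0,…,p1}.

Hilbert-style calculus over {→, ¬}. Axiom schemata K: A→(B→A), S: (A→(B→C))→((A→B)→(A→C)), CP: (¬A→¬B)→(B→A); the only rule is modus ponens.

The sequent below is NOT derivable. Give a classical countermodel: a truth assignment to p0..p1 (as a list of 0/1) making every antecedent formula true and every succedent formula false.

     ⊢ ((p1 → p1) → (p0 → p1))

Search for a countermodel by truth-table:
  v=00: Γ:[] Δ:[((p1 → p1) → (p0 → p1))=T] refutes=False
  v=01: Γ:[] Δ:[((p1 → p1) → (p0 → p1))=T] refutes=False
  v=10: Γ:[] Δ:[((p1 → p1) → (p0 → p1))=F] refutes=True  ← countermodel

Result: [1, 0]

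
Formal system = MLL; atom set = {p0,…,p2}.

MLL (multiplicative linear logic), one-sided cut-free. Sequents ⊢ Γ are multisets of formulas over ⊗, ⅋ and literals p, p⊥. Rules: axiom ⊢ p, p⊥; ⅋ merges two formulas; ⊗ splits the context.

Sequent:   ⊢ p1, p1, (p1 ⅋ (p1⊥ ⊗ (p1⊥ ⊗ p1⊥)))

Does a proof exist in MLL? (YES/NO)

Proof tree:
[⅋]  ⊢ p1, p1, (p1 ⅋ (p1⊥ ⊗ (p1⊥ ⊗ p1⊥)))
  [⊗]  ⊢ p1, p1, p1, (p1⊥ ⊗ (p1⊥ ⊗ p1⊥))
    [Ax]  ⊢ p1, p1⊥
    [⊗]  ⊢ p1, p1, (p1⊥ ⊗ p1⊥)
      [Ax]  ⊢ p1, p1⊥
      [Ax]  ⊢ p1, p1⊥

Result: YES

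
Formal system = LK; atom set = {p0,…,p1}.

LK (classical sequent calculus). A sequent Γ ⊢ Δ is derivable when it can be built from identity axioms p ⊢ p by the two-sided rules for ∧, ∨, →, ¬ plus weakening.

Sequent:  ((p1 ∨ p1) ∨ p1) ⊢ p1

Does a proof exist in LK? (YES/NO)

Derivation trace:
[∨L] ((p1 ∨ p1) ∨ p1) ⊢ p1
  [∨L] (p1 ∨ p1) ⊢ p1
    [Ax] p1 ⊢ p1
    [Ax] p1 ⊢ p1
  [Ax] p1 ⊢ p1

Result: YES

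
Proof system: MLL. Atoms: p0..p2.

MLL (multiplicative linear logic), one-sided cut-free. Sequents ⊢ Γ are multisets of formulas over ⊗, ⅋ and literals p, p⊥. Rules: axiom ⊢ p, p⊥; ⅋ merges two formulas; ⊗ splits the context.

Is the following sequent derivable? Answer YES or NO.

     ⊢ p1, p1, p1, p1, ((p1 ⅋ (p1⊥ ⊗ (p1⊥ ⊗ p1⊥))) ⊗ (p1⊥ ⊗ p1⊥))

Proof tree:
[⊗]  ⊢ p1, p1, p1, p1, ((p1 ⅋ (p1⊥ ⊗ (p1⊥ ⊗ p1⊥))) ⊗ (p1⊥ ⊗ p1⊥))
  [⅋]  ⊢ p1, p1, (p1 ⅋ (p1⊥ ⊗ (p1⊥ ⊗ p1⊥)))
    [⊗]  ⊢ p1, p1, p1, (p1⊥ ⊗ (p1⊥ ⊗ p1⊥))
      [Ax]  ⊢ p1, p1⊥
      [⊗]  ⊢ p1, p1, (p1⊥ ⊗ p1⊥)
        [Ax]  ⊢ p1, p1⊥
        [Ax]  ⊢ p1, p1⊥
  [⊗]  ⊢ p1, p1, (p1⊥ ⊗ p1⊥)
    [Ax]  ⊢ p1, p1⊥
    [Ax]  ⊢ p1, p1⊥

Result: YES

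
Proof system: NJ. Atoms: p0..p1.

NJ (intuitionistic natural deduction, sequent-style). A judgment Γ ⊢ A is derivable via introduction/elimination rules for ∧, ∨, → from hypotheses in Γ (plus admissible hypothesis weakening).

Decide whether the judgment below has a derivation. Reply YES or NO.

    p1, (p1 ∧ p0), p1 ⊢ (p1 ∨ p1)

Derivation (root first):
[Wk] p1, (p1 ∧ p0), p1 ⊢ (p1 ∨ p1)
  [Wk] p1, (p1 ∧ p0) ⊢ (p1 ∨ p1)
    [∨I₁] p1 ⊢ (p1 ∨ p1)
      [Ax] p1 ⊢ p1

Result: YES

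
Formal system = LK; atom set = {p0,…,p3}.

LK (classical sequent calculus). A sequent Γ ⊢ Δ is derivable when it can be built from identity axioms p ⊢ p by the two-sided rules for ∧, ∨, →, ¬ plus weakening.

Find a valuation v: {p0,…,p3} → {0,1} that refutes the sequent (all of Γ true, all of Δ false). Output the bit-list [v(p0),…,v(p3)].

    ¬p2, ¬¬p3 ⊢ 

Search for a countermodel by truth-table:
  v=0000: Γ:[¬p2=T, ¬¬p3=F] Δ:[] refutes=False
  v=0001: Γ:[¬p2=T, ¬¬p3=T] Δ:[] refutes=True  ← countermodel

Result: [0, 0, 0, 1]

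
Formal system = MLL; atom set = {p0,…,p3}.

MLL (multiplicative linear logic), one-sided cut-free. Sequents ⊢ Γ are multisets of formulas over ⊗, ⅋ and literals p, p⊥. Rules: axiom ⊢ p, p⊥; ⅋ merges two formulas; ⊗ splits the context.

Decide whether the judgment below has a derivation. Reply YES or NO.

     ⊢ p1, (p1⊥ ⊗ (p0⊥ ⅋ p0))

Derivation (root first):
[⊗]  ⊢ p1, (p1⊥ ⊗ (p0⊥ ⅋ p0))
  [Ax]  ⊢ p1, p1⊥
  [⅋]  ⊢ (p0⊥ ⅋ p0)
    [Ax]  ⊢ p0, p0⊥

Result: YES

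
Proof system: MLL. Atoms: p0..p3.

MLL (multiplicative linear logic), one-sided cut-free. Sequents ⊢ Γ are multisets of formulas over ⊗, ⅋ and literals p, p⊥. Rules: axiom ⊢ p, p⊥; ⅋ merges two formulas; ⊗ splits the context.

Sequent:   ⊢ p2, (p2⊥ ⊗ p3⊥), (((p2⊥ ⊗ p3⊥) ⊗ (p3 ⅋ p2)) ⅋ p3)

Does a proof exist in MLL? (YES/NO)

Derivation (root first):
[⅋]  ⊢ p2, (p2⊥ ⊗ p3⊥), (((p2⊥ ⊗ p3⊥) ⊗ (p3 ⅋ p2)) ⅋ p3)
  [⊗]  ⊢ p2, p3, (p2⊥ ⊗ p3⊥), ((p2⊥ ⊗ p3⊥) ⊗ (p3 ⅋ p2))
    [⊗]  ⊢ p2, p3, (p2⊥ ⊗ p3⊥)
      [Ax]  ⊢ p2, p2⊥
      [Ax]  ⊢ p3, p3⊥
    [⅋]  ⊢ (p2⊥ ⊗ p3⊥), (p3 ⅋ p2)
      [⊗]  ⊢ p2, p3, (p2⊥ ⊗ p3⊥)
        [Ax]  ⊢ p2, p2⊥
        [Ax]  ⊢ p3, p3⊥

Result: YES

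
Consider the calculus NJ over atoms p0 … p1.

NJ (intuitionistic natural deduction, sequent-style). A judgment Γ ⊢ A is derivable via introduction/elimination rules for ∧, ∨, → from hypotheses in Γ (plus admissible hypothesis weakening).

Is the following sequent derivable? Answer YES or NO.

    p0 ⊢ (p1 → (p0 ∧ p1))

Proof tree:
[→I] p0 ⊢ (p1 → (p0 ∧ p1))
  [∧I] p1, p0 ⊢ (p0 ∧ p1)
    [Ax] p0 ⊢ p0
    [Ax] p1 ⊢ p1

Result: YES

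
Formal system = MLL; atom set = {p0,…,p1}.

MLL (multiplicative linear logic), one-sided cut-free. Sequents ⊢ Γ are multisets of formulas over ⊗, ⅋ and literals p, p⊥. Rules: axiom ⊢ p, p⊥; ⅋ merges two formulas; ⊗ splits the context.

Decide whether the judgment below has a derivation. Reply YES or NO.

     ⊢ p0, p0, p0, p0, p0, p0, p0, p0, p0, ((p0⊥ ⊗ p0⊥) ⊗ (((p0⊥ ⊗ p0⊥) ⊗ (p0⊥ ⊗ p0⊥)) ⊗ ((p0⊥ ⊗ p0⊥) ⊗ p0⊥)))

Proof tree:
[⊗]  ⊢ p0, p0, p0, p0, p0, p0, p0, p0, p0, ((p0⊥ ⊗ p0⊥) ⊗ (((p0⊥ ⊗ p0⊥) ⊗ (p0⊥ ⊗ p0⊥)) ⊗ ((p0⊥ ⊗ p0⊥) ⊗ p0⊥)))
  [⊗]  ⊢ p0, p0, (p0⊥ ⊗ p0⊥)
    [Ax]  ⊢ p0, p0⊥
    [Ax]  ⊢ p0, p0⊥
  [⊗]  ⊢ p0, p0, p0, p0, p0, p0, p0, (((p0⊥ ⊗ p0⊥) ⊗ (p0⊥ ⊗ p0⊥)) ⊗ ((p0⊥ ⊗ p0⊥) ⊗ p0⊥))
    [⊗]  ⊢ p0, p0, p0, p0, ((p0⊥ ⊗ p0⊥) ⊗ (p0⊥ ⊗ p0⊥))
      [⊗]  ⊢ p0, p0, (p0⊥ ⊗ p0⊥)
        [Ax]  ⊢ p0, p0⊥
        [Ax]  ⊢ p0, p0⊥
      [⊗]  ⊢ p0, p0, (p0⊥ ⊗ p0⊥)
        [Ax]  ⊢ p0, p0⊥
        [Ax]  ⊢ p0, p0⊥
    [⊗]  ⊢ p0, p0, p0, ((p0⊥ ⊗ p0⊥) ⊗ p0⊥)
      [⊗]  ⊢ p0, p0, (p0⊥ ⊗ p0⊥)
        [Ax]  ⊢ p0, p0⊥
        [Ax]  ⊢ p0, p0⊥
      [Ax]  ⊢ p0, p0⊥

Result: YES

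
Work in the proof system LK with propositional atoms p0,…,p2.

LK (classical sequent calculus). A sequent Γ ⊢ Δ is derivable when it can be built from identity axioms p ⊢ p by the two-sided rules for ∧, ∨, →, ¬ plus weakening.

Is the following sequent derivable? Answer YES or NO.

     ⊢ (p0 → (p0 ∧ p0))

Derivation (root first):
[→R]  ⊢ (p0 → (p0 ∧ p0))
  [∧R] p0 ⊢ (p0 ∧ p0)
    [Ax] p0 ⊢ p0
    [Ax] p0 ⊢ p0

Result: YES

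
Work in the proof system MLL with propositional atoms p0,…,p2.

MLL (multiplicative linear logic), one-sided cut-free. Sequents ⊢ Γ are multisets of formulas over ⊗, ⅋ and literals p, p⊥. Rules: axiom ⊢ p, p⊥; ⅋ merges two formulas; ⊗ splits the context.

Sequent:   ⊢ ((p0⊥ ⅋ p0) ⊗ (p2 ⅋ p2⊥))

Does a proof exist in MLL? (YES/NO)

Derivation trace:
[⊗]  ⊢ ((p0⊥ ⅋ p0) ⊗ (p2 ⅋ p2⊥))
  [⅋]  ⊢ (p0⊥ ⅋ p0)
    [Ax]  ⊢ p0, p0⊥
  [⅋]  ⊢ (p2 ⅋ p2⊥)
    [Ax]  ⊢ p2, p2⊥

Result: YES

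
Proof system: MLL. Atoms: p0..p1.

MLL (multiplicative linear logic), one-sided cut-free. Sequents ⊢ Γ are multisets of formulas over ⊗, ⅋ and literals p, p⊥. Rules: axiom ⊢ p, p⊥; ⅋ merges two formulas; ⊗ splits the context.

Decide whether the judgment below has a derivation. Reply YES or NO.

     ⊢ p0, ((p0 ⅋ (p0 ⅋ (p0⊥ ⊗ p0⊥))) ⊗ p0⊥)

Derivation (root first):
[⊗]  ⊢ p0, ((p0 ⅋ (p0 ⅋ (p0⊥ ⊗ p0⊥))) ⊗ p0⊥)
  [⅋]  ⊢ (p0 ⅋ (p0 ⅋ (p0⊥ ⊗ p0⊥)))
    [⅋]  ⊢ p0, (p0 ⅋ (p0⊥ ⊗ p0⊥))
      [⊗]  ⊢ p0, p0, (p0⊥ ⊗ p0⊥)
        [Ax]  ⊢ p0, p0⊥
        [Ax]  ⊢ p0, p0⊥
  [Ax]  ⊢ p0, p0⊥

Result: YES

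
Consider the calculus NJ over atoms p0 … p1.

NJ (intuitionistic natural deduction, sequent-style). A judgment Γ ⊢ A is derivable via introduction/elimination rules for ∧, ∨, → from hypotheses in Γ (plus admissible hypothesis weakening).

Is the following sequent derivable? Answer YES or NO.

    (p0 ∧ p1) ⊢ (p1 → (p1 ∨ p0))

Derivation trace:
[→I] (p0 ∧ p1) ⊢ (p1 → (p1 ∨ p0))
  [Wk] p1, (p0 ∧ p1) ⊢ (p1 ∨ p0)
    [∨I₁] p1 ⊢ (p1 ∨ p0)
      [Ax] p1 ⊢ p1

Result: YES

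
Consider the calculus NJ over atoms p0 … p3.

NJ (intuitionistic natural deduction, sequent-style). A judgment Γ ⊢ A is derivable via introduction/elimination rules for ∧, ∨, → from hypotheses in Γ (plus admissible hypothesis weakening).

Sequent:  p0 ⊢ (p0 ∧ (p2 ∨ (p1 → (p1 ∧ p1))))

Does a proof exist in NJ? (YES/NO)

Derivation (root first):
[∧I] p0 ⊢ (p0 ∧ (p2 ∨ (p1 → (p1 ∧ p1))))
  [Ax] p0 ⊢ p0
  [∨I₂]  ⊢ (p2 ∨ (p1 → (p1 ∧ p1)))
    [→I]  ⊢ (p1 → (p1 ∧ p1))
      [∧I] p1 ⊢ (p1 ∧ p1)
        [Ax] p1 ⊢ p1
        [Ax] p1 ⊢ p1

Result: YES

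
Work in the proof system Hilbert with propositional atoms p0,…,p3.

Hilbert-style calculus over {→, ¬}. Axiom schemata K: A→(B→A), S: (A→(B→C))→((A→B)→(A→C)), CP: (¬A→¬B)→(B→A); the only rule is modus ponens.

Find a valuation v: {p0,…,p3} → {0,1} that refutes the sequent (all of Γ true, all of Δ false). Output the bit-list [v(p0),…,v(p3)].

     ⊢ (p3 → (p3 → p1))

Truth-table refutation:
  v=0000: Γ:[] Δ:[(p3 → (p3 → p1))=T] refutes=False
  v=0001: Γ:[] Δ:[(p3 → (p3 → p1))=F] refutes=True  ← countermodel

Result: [0, 0, 0, 1]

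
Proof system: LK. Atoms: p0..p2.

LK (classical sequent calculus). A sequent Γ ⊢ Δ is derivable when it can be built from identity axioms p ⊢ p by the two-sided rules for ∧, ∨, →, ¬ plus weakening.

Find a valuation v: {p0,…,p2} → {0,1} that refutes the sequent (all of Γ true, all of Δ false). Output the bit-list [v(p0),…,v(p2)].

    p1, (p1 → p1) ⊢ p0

Search for a countermodel by truth-table:
  v=000: Γ:[p1=F, (p1 → p1)=T] Δ:[p0=F] refutes=False
  v=001: Γ:[p1=F, (p1 → p1)=T] Δ:[p0=F] refutes=False
  v=010: Γ:[p1=T, (p1 → p1)=T] Δ:[p0=F] refutes=True  ← countermodel

Result: [0, 1, 0]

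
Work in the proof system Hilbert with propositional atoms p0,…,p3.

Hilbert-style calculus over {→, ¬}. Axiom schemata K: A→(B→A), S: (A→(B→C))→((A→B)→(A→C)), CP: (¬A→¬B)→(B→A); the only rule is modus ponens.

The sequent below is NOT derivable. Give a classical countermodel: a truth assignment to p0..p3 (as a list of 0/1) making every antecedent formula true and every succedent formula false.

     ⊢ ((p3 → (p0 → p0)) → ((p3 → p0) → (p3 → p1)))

Truth-table refutation:
  v=0000: Γ:[] Δ:[((p3 → (p0 → p0)) → ((p3 → p0) → (p3 → p1)))=T] refutes=False
  v=0001: Γ:[] Δ:[((p3 → (p0 → p0)) → ((p3 → p0) → (p3 → p1)))=T] refutes=False
  v=0010: Γ:[] Δ:[((p3 → (p0 → p0)) → ((p3 → p0) → (p3 → p1)))=T] refutes=False
  v=0011: Γ:[] Δ:[((p3 → (p0 → p0)) → ((p3 → p0) → (p3 → p1)))=T] refutes=False
  v=0100: Γ:[] Δ:[((p3 → (p0 → p0)) → ((p3 → p0) → (p3 → p1)))=T] refutes=False
  v=0101: Γ:[] Δ:[((p3 → (p0 → p0)) → ((p3 → p0) → (p3 → p1)))=T] refutes=False
  v=0110: Γ:[] Δ:[((p3 → (p0 → p0)) → ((p3 → p0) → (p3 → p1)))=T] refutes=False
  v=0111: Γ:[] Δ:[((p3 → (p0 → p0)) → ((p3 → p0) → (p3 → p1)))=T] refutes=False
  v=1000: Γ:[] Δ:[((p3 → (p0 → p0)) → ((p3 → p0) → (p3 → p1)))=T] refutes=False
  v=1001: Γ:[] Δ:[((p3 → (p0 → p0)) → ((p3 → p0) → (p3 → p1)))=F] refutes=True  ← countermodel

Result: [1, 0, 0, 1]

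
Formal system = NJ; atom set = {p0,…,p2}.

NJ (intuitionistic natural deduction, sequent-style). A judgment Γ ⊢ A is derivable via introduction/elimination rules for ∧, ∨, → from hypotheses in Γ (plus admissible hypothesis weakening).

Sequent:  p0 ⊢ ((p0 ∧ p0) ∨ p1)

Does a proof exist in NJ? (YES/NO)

Derivation (root first):
[∨I₁] p0 ⊢ ((p0 ∧ p0) ∨ p1)
  [∧I] p0 ⊢ (p0 ∧ p0)
    [Ax] p0 ⊢ p0
    [Ax] p0 ⊢ p0

Result: YES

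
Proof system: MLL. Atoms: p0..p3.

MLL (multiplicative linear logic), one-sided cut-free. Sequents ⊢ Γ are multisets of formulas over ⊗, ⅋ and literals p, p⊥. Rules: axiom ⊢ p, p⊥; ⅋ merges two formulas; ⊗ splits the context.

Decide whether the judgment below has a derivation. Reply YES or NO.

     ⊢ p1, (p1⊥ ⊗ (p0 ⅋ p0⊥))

Derivation (root first):
[⊗]  ⊢ p1, (p1⊥ ⊗ (p0 ⅋ p0⊥))
  [Ax]  ⊢ p1, p1⊥
  [⅋]  ⊢ (p0 ⅋ p0⊥)
    [Ax]  ⊢ p0, p0⊥

Result: YES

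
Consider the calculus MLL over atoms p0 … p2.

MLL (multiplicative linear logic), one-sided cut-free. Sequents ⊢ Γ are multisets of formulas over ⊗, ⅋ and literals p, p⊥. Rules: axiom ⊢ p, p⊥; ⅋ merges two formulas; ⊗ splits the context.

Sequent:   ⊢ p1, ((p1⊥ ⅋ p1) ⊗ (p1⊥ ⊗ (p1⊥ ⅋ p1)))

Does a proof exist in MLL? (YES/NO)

Derivation trace:
[⊗]  ⊢ p1, ((p1⊥ ⅋ p1) ⊗ (p1⊥ ⊗ (p1⊥ ⅋ p1)))
  [⅋]  ⊢ (p1⊥ ⅋ p1)
    [Ax]  ⊢ p1, p1⊥
  [⊗]  ⊢ p1, (p1⊥ ⊗ (p1⊥ ⅋ p1))
    [Ax]  ⊢ p1, p1⊥
    [⅋]  ⊢ (p1⊥ ⅋ p1)
      [Ax]  ⊢ p1, p1⊥

Result: YES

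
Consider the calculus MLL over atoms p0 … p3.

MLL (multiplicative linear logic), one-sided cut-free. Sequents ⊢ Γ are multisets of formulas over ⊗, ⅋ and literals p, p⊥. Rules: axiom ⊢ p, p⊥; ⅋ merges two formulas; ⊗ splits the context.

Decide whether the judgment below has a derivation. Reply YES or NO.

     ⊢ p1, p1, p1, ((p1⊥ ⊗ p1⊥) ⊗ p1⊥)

Proof tree:
[⊗]  ⊢ p1, p1, p1, ((p1⊥ ⊗ p1⊥) ⊗ p1⊥)
  [⊗]  ⊢ p1, p1, (p1⊥ ⊗ p1⊥)
    [Ax]  ⊢ p1, p1⊥
    [Ax]  ⊢ p1, p1⊥
  [Ax]  ⊢ p1, p1⊥

Result: YES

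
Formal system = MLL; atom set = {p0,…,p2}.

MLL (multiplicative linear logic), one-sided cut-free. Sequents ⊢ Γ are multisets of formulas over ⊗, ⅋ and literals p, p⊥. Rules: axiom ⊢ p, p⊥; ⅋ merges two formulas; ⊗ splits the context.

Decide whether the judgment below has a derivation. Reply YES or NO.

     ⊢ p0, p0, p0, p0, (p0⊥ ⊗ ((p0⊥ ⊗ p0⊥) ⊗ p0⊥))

Derivation trace:
[⊗]  ⊢ p0, p0, p0, p0, (p0⊥ ⊗ ((p0⊥ ⊗ p0⊥) ⊗ p0⊥))
  [Ax]  ⊢ p0, p0⊥
  [⊗]  ⊢ p0, p0, p0, ((p0⊥ ⊗ p0⊥) ⊗ p0⊥)
    [⊗]  ⊢ p0, p0, (p0⊥ ⊗ p0⊥)
      [Ax]  ⊢ p0, p0⊥
      [Ax]  ⊢ p0, p0⊥
    [Ax]  ⊢ p0, p0⊥

Result: YES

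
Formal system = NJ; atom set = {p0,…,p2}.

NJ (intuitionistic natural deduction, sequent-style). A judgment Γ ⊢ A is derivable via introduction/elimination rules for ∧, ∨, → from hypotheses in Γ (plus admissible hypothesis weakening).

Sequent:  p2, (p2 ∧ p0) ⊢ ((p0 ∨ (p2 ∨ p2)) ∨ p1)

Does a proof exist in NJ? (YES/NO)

Proof tree:
[∨I₁] p2, (p2 ∧ p0) ⊢ ((p0 ∨ (p2 ∨ p2)) ∨ p1)
  [Wk] p2, (p2 ∧ p0) ⊢ (p0 ∨ (p2 ∨ p2))
    [∨I₂] p2 ⊢ (p0 ∨ (p2 ∨ p2))
      [∨I₂] p2 ⊢ (p2 ∨ p2)
        [Ax] p2 ⊢ p2

Result: YES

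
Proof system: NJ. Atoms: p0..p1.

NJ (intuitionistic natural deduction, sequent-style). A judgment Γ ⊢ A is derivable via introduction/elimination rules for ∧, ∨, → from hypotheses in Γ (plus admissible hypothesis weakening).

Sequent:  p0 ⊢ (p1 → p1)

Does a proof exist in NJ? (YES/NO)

Derivation trace:
[Wk] p0 ⊢ (p1 → p1)
  [→I]  ⊢ (p1 → p1)
    [Ax] p1 ⊢ p1

Result: YES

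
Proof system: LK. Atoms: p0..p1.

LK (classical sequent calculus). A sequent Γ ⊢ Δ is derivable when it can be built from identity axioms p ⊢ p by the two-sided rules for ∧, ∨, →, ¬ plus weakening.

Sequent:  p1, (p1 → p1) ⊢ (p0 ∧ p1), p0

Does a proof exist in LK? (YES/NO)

Search for a countermodel by truth-table:
  v=00: Γ:[p1=F, (p1 → p1)=T] Δ:[(p0 ∧ p1)=F, p0=F] refutes=False
  v=01: Γ:[p1=T, (p1 → p1)=T] Δ:[(p0 ∧ p1)=F, p0=F] refutes=True  ← countermodel

Result: NO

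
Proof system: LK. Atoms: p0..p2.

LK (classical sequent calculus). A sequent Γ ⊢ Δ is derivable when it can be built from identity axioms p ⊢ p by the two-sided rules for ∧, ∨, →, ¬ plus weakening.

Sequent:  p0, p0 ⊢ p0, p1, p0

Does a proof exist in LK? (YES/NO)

Derivation trace:
[WL] p0, p0 ⊢ p0, p1, p0
  [WR] p0 ⊢ p0, p1, p0
    [WR] p0 ⊢ p0, p1
      [Ax] p0 ⊢ p0

Result: YES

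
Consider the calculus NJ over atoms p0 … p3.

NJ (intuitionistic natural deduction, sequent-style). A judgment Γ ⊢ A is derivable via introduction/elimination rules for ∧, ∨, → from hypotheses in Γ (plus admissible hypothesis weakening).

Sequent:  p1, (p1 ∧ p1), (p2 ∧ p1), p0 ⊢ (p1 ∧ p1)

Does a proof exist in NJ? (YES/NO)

Derivation (root first):
[Wk] p1, (p1 ∧ p1), (p2 ∧ p1), p0 ⊢ (p1 ∧ p1)
  [∧I] p1, (p1 ∧ p1), (p2 ∧ p1) ⊢ (p1 ∧ p1)
    [Wk] p1, (p1 ∧ p1), (p2 ∧ p1) ⊢ p1
      [Wk] p1, (p1 ∧ p1) ⊢ p1
        [Ax] p1 ⊢ p1
    [Wk] p1, (p1 ∧ p1) ⊢ p1
      [Ax] p1 ⊢ p1

Result: YES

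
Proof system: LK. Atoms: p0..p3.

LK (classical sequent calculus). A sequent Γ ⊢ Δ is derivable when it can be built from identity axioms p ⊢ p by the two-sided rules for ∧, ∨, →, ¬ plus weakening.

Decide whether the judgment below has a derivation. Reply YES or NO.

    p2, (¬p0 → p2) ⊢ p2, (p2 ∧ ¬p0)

Derivation (root first):
[∧R] p2, (¬p0 → p2) ⊢ p2, (p2 ∧ ¬p0)
  [Ax] p2 ⊢ p2
  [→L] p2, (¬p0 → p2) ⊢ p2, ¬p0
    [¬R] p2 ⊢ p2, ¬p0
      [WL] p2, p0 ⊢ p2
        [Ax] p2 ⊢ p2
    [¬R] p2 ⊢ p2, ¬p0
      [WL] p2, p0 ⊢ p2
        [Ax] p2 ⊢ p2

Result: YES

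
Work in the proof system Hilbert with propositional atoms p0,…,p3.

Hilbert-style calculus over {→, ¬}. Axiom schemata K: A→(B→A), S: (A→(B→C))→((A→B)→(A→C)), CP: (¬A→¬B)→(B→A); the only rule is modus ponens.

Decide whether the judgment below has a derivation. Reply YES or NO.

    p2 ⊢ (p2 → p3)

Search for a countermodel by truth-table:
  v=0000: Γ:[p2=F] Δ:[(p2 → p3)=T] refutes=False
  v=0001: Γ:[p2=F] Δ:[(p2 → p3)=T] refutes=False
  v=0010: Γ:[p2=T] Δ:[(p2 → p3)=F] refutes=True  ← countermodel

Result: NO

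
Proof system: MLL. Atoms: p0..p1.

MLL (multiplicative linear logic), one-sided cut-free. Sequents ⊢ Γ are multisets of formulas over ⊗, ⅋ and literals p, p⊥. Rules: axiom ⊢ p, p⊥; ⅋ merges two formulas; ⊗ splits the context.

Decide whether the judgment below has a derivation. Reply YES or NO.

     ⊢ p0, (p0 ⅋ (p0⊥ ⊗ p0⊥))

Proof tree:
[⅋]  ⊢ p0, (p0 ⅋ (p0⊥ ⊗ p0⊥))
  [⊗]  ⊢ p0, p0, (p0⊥ ⊗ p0⊥)
    [Ax]  ⊢ p0, p0⊥
    [Ax]  ⊢ p0, p0⊥

Result: YES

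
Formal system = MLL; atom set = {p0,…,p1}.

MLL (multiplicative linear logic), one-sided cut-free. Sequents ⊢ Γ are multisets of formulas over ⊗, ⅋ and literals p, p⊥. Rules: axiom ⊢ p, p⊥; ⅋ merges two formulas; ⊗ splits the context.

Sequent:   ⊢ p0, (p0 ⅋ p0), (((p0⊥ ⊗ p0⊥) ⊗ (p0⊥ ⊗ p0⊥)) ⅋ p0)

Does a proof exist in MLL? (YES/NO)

Derivation (root first):
[⅋]  ⊢ p0, (p0 ⅋ p0), (((p0⊥ ⊗ p0⊥) ⊗ (p0⊥ ⊗ p0⊥)) ⅋ p0)
  [⅋]  ⊢ p0, p0, ((p0⊥ ⊗ p0⊥) ⊗ (p0⊥ ⊗ p0⊥)), (p0 ⅋ p0)
    [⊗]  ⊢ p0, p0, p0, p0, ((p0⊥ ⊗ p0⊥) ⊗ (p0⊥ ⊗ p0⊥))
      [⊗]  ⊢ p0, p0, (p0⊥ ⊗ p0⊥)
        [Ax]  ⊢ p0, p0⊥
        [Ax]  ⊢ p0, p0⊥
      [⊗]  ⊢ p0, p0, (p0⊥ ⊗ p0⊥)
        [Ax]  ⊢ p0, p0⊥
        [Ax]  ⊢ p0, p0⊥

Result: YES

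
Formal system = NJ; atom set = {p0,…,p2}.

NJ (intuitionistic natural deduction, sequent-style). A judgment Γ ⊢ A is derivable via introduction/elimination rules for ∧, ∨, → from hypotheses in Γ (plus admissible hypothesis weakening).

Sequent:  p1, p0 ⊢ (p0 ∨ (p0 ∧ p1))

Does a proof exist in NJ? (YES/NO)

Proof tree:
[∨I₂] p1, p0 ⊢ (p0 ∨ (p0 ∧ p1))
  [∧I] p1, p0 ⊢ (p0 ∧ p1)
    [Ax] p0 ⊢ p0
    [Ax] p1 ⊢ p1

Result: YES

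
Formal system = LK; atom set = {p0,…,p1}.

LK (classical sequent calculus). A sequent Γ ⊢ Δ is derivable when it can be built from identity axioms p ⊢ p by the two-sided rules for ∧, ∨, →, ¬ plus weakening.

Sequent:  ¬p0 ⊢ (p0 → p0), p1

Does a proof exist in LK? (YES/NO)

Derivation (root first):
[WR] ¬p0 ⊢ (p0 → p0), p1
  [→R] ¬p0 ⊢ (p0 → p0)
    [¬L] p0, ¬p0 ⊢ p0
      [WR] p0 ⊢ p0, p0
        [Ax] p0 ⊢ p0

Result: YES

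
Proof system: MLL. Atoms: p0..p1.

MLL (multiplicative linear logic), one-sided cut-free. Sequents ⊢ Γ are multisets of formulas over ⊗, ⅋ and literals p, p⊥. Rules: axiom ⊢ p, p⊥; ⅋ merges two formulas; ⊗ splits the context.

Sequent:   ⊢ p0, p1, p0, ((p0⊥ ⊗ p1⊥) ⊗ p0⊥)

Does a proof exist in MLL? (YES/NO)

Derivation trace:
[⊗]  ⊢ p0, p1, p0, ((p0⊥ ⊗ p1⊥) ⊗ p0⊥)
  [⊗]  ⊢ p0, p1, (p0⊥ ⊗ p1⊥)
    [Ax]  ⊢ p0, p0⊥
    [Ax]  ⊢ p1, p1⊥
  [Ax]  ⊢ p0, p0⊥

Result: YES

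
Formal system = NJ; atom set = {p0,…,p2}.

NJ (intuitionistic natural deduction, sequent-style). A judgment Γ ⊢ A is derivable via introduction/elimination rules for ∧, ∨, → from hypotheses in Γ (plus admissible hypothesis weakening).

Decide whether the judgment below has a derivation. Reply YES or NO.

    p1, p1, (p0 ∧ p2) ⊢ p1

Derivation (root first):
[Wk] p1, p1, (p0 ∧ p2) ⊢ p1
  [Wk] p1, p1 ⊢ p1
    [Ax] p1 ⊢ p1

Result: YES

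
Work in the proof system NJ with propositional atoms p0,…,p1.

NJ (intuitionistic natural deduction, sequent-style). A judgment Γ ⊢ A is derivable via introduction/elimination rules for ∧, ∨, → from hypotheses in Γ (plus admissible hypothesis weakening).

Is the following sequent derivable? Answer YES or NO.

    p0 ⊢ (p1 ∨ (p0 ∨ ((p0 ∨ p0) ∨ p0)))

Proof tree:
[∨I₂] p0 ⊢ (p1 ∨ (p0 ∨ ((p0 ∨ p0) ∨ p0)))
  [∨I₂] p0 ⊢ (p0 ∨ ((p0 ∨ p0) ∨ p0))
    [∨I₁] p0 ⊢ ((p0 ∨ p0) ∨ p0)
      [∨I₂] p0 ⊢ (p0 ∨ p0)
        [Ax] p0 ⊢ p0

Result: YES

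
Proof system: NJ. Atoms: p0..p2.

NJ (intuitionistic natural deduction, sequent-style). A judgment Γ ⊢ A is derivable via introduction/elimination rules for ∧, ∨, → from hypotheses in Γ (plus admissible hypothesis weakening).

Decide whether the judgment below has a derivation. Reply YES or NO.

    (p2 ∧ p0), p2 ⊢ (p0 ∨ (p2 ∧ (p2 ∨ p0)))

Derivation (root first):
[∨I₂] (p2 ∧ p0), p2 ⊢ (p0 ∨ (p2 ∧ (p2 ∨ p0)))
  [∧I] (p2 ∧ p0), p2 ⊢ (p2 ∧ (p2 ∨ p0))
    [Ax] p2 ⊢ p2
    [∨I₁] p2, (p2 ∧ p0) ⊢ (p2 ∨ p0)
      [Wk] p2, (p2 ∧ p0) ⊢ p2
        [Ax] p2 ⊢ p2

Result: YES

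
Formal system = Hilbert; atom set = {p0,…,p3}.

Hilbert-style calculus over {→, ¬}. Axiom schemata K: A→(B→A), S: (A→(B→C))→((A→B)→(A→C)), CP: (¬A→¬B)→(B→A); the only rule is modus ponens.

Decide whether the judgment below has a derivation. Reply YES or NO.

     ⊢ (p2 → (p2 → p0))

Truth-table refutation:
  v=0000: Γ:[] Δ:[(p2 → (p2 → p0))=T] refutes=False
  v=0001: Γ:[] Δ:[(p2 → (p2 → p0))=T] refutes=False
  v=0010: Γ:[] Δ:[(p2 → (p2 → p0))=F] refutes=True  ← countermodel

Result: NO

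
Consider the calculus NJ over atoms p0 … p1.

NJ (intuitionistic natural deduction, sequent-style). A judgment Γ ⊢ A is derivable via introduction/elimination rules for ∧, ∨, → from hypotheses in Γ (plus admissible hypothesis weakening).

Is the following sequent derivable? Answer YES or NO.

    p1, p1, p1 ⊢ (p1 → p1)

Proof tree:
[Wk] p1, p1, p1 ⊢ (p1 → p1)
  [→I] p1, p1 ⊢ (p1 → p1)
    [Wk] p1, p1, p1 ⊢ p1
      [Wk] p1, p1 ⊢ p1
        [Ax] p1 ⊢ p1

Result: YES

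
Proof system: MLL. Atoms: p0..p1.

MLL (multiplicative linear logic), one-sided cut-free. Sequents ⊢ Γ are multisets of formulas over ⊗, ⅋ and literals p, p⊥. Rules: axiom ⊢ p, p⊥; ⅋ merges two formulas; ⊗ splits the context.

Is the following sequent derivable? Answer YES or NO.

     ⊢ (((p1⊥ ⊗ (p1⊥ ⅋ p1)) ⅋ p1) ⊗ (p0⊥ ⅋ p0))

Proof tree:
[⊗]  ⊢ (((p1⊥ ⊗ (p1⊥ ⅋ p1)) ⅋ p1) ⊗ (p0⊥ ⅋ p0))
  [⅋]  ⊢ ((p1⊥ ⊗ (p1⊥ ⅋ p1)) ⅋ p1)
    [⊗]  ⊢ p1, (p1⊥ ⊗ (p1⊥ ⅋ p1))
      [Ax]  ⊢ p1, p1⊥
      [⅋]  ⊢ (p1⊥ ⅋ p1)
        [Ax]  ⊢ p1, p1⊥
  [⅋]  ⊢ (p0⊥ ⅋ p0)
    [Ax]  ⊢ p0, p0⊥

Result: YES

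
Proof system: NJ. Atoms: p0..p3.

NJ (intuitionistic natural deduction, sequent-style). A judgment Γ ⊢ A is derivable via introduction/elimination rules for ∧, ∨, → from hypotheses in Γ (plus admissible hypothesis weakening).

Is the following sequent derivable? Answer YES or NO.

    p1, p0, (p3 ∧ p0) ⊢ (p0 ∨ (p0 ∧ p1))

Derivation trace:
[Wk] p1, p0, (p3 ∧ p0) ⊢ (p0 ∨ (p0 ∧ p1))
  [∨I₂] p1, p0 ⊢ (p0 ∨ (p0 ∧ p1))
    [∧I] p1, p0 ⊢ (p0 ∧ p1)
      [Ax] p0 ⊢ p0
      [Ax] p1 ⊢ p1

Result: YES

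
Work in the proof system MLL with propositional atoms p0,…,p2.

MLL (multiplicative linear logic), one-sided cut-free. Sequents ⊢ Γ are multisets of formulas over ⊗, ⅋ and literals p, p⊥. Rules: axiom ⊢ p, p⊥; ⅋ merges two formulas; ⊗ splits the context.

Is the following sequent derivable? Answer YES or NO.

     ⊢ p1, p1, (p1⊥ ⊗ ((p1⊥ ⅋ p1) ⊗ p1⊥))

Proof tree:
[⊗]  ⊢ p1, p1, (p1⊥ ⊗ ((p1⊥ ⅋ p1) ⊗ p1⊥))
  [Ax]  ⊢ p1, p1⊥
  [⊗]  ⊢ p1, ((p1⊥ ⅋ p1) ⊗ p1⊥)
    [⅋]  ⊢ (p1⊥ ⅋ p1)
      [Ax]  ⊢ p1, p1⊥
    [Ax]  ⊢ p1, p1⊥

Result: YES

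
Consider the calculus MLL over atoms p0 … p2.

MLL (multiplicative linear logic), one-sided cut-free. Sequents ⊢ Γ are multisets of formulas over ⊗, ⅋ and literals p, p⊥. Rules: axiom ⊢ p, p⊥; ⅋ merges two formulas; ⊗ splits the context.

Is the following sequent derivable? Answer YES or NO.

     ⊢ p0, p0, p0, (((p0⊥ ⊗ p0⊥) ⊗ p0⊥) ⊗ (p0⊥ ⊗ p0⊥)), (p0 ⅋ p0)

Proof tree:
[⅋]  ⊢ p0, p0, p0, (((p0⊥ ⊗ p0⊥) ⊗ p0⊥) ⊗ (p0⊥ ⊗ p0⊥)), (p0 ⅋ p0)
  [⊗]  ⊢ p0, p0, p0, p0, p0, (((p0⊥ ⊗ p0⊥) ⊗ p0⊥) ⊗ (p0⊥ ⊗ p0⊥))
    [⊗]  ⊢ p0, p0, p0, ((p0⊥ ⊗ p0⊥) ⊗ p0⊥)
      [⊗]  ⊢ p0, p0, (p0⊥ ⊗ p0⊥)
        [Ax]  ⊢ p0, p0⊥
        [Ax]  ⊢ p0, p0⊥
      [Ax]  ⊢ p0, p0⊥
    [⊗]  ⊢ p0, p0, (p0⊥ ⊗ p0⊥)
      [Ax]  ⊢ p0, p0⊥
      [Ax]  ⊢ p0, p0⊥

Result: YES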